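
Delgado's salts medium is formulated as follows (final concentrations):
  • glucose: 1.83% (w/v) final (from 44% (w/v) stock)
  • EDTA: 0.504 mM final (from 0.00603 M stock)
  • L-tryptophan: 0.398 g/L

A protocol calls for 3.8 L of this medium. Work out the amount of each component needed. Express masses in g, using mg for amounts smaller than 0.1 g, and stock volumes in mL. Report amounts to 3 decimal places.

glucose 158.045 mL; EDTA 317.612 mL; L-tryptophan 1.512 g

Scale factor relative to 1 L: 3.8.
glucose: C1V1 = C2V2 → 1.83% ÷ 44% × 3800 mL = 158.045 mL
EDTA: V = C2·V2/C1 = 0.504 mM × 3800 mL ÷ 6.03 mM = 317.612 mL
L-tryptophan: 0.398 g/L × 3.8 L = 1.512 g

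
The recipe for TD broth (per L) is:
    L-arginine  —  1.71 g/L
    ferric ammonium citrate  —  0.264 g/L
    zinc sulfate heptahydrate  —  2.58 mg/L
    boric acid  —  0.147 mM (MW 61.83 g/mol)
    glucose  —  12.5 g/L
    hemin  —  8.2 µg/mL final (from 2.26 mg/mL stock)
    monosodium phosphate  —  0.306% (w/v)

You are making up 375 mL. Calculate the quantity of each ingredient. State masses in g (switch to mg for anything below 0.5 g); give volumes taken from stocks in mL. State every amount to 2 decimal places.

Working volume: 375 mL = 0.375 L.
L-arginine: 1.71 g/L × 0.375 L = 0.64 g
ferric ammonium citrate: 0.264 g/L × 0.375 L = 0.099 g = 99.00 mg
zinc sulfate heptahydrate: 2.58 mg/L × 0.375 L = 0.97 mg
boric acid: 0.147 mmol/L × 61.83 mg/mmol × 0.375 L = 3.41 mg
glucose: 12.5 g/L × 0.375 L = 4.69 g
hemin: dilute stock: 8.2 µg/mL × 375 mL ÷ 2260 µg/mL = 1.36 mL
monosodium phosphate: 0.306 g per 100 mL × 375 mL ÷ 100 = 1.15 g

L-arginine 0.64 g; ferric ammonium citrate 99.00 mg; zinc sulfate heptahydrate 0.97 mg; boric acid 3.41 mg; glucose 4.69 g; hemin 1.36 mL; monosodium phosphate 1.15 g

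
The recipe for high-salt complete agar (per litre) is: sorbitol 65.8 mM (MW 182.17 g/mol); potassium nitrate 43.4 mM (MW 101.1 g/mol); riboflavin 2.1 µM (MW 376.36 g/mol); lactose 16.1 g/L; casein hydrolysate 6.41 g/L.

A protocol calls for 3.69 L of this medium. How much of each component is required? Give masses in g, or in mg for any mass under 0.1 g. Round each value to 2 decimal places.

Working volume: 3.69 L.
sorbitol: 65.8 mmol/L × 182.17 g/mol × 3.69 L ÷ 1000 = 44.23 g
potassium nitrate: 43.4 mmol/L × 101.1 g/mol × 3.69 L ÷ 1000 = 16.19 g
riboflavin: 2.1 µmol/L × 376.36 g/mol × 3.69 L ÷ 1000 = 2.92 mg
lactose: 16.1 g/L × 3.69 L = 59.41 g
casein hydrolysate: 6.41 g/L × 3.69 L = 23.65 g

sorbitol 44.23 g; potassium nitrate 16.19 g; riboflavin 2.92 mg; lactose 59.41 g; casein hydrolysate 23.65 g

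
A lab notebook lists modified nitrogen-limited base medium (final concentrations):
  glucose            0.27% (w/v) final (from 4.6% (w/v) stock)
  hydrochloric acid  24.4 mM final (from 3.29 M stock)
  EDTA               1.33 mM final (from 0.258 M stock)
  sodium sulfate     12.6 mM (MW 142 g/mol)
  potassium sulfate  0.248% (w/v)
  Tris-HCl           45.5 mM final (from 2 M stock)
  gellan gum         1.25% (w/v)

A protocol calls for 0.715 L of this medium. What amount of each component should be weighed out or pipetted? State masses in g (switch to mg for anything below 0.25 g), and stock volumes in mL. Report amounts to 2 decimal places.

Working volume: 0.715 L.
glucose: V = C2·V2/C1 = 0.27% ÷ 4.6% × 715 mL = 41.97 mL
hydrochloric acid: dilute stock: 24.4 mM × 715 mL ÷ 3290 mM = 5.30 mL
EDTA: V = C2·V2/C1 = 1.33 mM × 715 mL ÷ 258 mM = 3.69 mL
sodium sulfate: 12.6 mmol/L × 142 g/mol × 0.715 L ÷ 1000 = 1.28 g
potassium sulfate: 0.248% w/v = 2.48 g/L → 2.48 × 0.715 L = 1.77 g
Tris-HCl: C1V1 = C2V2 → 45.5 mM × 715 mL ÷ 2000 mM = 16.27 mL
gellan gum: 1.25 g per 100 mL × 715 mL ÷ 100 = 8.94 g

glucose 41.97 mL; hydrochloric acid 5.30 mL; EDTA 3.69 mL; sodium sulfate 1.28 g; potassium sulfate 1.77 g; Tris-HCl 16.27 mL; gellan gum 8.94 g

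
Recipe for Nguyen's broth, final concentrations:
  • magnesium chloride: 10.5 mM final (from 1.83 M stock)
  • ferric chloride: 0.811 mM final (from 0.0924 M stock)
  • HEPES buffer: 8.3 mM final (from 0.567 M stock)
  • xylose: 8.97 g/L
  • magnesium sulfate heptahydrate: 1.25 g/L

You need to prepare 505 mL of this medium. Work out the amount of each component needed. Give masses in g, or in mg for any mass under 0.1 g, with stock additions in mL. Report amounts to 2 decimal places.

Scale factor relative to 1 L: 0.505.
magnesium chloride: C1V1 = C2V2 → 10.5 mM × 505 mL ÷ 1830 mM = 2.90 mL
ferric chloride: dilute stock: 0.811 mM × 505 mL ÷ 92.4 mM = 4.43 mL
HEPES buffer: V = C2·V2/C1 = 8.3 mM × 505 mL ÷ 567 mM = 7.39 mL
xylose: 8.97 g/L × 0.505 L = 4.53 g
magnesium sulfate heptahydrate: 1.25 g/L × 0.505 L = 0.63 g

magnesium chloride 2.90 mL; ferric chloride 4.43 mL; HEPES buffer 7.39 mL; xylose 4.53 g; magnesium sulfate heptahydrate 0.63 g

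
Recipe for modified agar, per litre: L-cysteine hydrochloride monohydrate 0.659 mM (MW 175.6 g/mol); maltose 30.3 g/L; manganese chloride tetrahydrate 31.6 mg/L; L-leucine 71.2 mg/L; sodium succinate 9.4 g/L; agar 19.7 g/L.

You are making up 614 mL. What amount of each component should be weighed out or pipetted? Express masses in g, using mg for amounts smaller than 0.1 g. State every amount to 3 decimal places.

Scale factor relative to 1 L: 0.614.
L-cysteine hydrochloride monohydrate: 0.659 mmol/L × 175.6 mg/mmol × 0.614 L = 71.052 mg
maltose: 30.3 g/L × 0.614 L = 18.604 g
manganese chloride tetrahydrate: 31.6 mg/L × 0.614 L = 19.402 mg
L-leucine: 71.2 mg/L × 0.614 L = 43.717 mg
sodium succinate: 9.4 g/L × 0.614 L = 5.772 g
agar: 19.7 g/L × 0.614 L = 12.096 g

L-cysteine hydrochloride monohydrate 71.052 mg; maltose 18.604 g; manganese chloride tetrahydrate 19.402 mg; L-leucine 43.717 mg; sodium succinate 5.772 g; agar 12.096 g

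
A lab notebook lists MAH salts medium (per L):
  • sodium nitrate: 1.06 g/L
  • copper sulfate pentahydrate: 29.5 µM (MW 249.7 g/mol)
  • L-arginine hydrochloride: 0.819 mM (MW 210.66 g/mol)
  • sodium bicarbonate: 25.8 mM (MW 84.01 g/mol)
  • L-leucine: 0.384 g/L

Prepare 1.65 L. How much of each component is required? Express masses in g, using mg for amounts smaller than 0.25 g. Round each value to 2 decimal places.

Scale factor relative to 1 L: 1.65.
sodium nitrate: 1.06 g/L × 1.65 L = 1.75 g
copper sulfate pentahydrate: 29.5 µmol/L × 249.7 g/mol × 1.65 L ÷ 1000 = 12.15 mg
L-arginine hydrochloride: 0.819 mmol/L × 210.66 g/mol × 1.65 L ÷ 1000 = 0.28 g
sodium bicarbonate: 25.8 mmol/L × 84.01 g/mol × 1.65 L ÷ 1000 = 3.58 g
L-leucine: 0.384 g/L × 1.65 L = 0.63 g

sodium nitrate 1.75 g; copper sulfate pentahydrate 12.15 mg; L-arginine hydrochloride 0.28 g; sodium bicarbonate 3.58 g; L-leucine 0.63 g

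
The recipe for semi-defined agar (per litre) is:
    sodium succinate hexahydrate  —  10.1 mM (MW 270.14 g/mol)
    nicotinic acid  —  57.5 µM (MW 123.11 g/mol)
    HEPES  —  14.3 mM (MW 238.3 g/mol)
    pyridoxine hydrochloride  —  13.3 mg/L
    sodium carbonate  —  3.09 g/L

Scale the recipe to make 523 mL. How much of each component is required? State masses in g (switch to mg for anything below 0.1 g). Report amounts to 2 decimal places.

Scale factor relative to 1 L: 0.523.
sodium succinate hexahydrate: 10.1 mmol/L × 270.14 g/mol × 0.523 L ÷ 1000 = 1.43 g
nicotinic acid: 57.5 µmol/L × 123.11 g/mol × 0.523 L ÷ 1000 = 3.70 mg
HEPES: 14.3 mmol/L × 238.3 g/mol × 0.523 L ÷ 1000 = 1.78 g
pyridoxine hydrochloride: 13.3 mg/L × 0.523 L = 6.96 mg
sodium carbonate: 3.09 g/L × 0.523 L = 1.62 g

sodium succinate hexahydrate 1.43 g; nicotinic acid 3.70 mg; HEPES 1.78 g; pyridoxine hydrochloride 6.96 mg; sodium carbonate 1.62 g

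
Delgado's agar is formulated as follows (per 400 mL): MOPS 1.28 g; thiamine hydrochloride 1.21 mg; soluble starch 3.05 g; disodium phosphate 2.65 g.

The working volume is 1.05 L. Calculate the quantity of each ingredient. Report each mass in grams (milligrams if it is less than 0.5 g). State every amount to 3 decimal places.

Ratio of target to recipe volume: 1050 / 400 = 2.625.
MOPS: 1.28 g × (1050 mL / 400 mL) = 3.360 g
thiamine hydrochloride: 1.21 mg × (1050 mL / 400 mL) = 3.176 mg
soluble starch: 3.05 g × (1050 mL / 400 mL) = 8.006 g
disodium phosphate: 2.65 g × (1050 mL / 400 mL) = 6.956 g

MOPS 3.360 g; thiamine hydrochloride 3.176 mg; soluble starch 8.006 g; disodium phosphate 6.956 g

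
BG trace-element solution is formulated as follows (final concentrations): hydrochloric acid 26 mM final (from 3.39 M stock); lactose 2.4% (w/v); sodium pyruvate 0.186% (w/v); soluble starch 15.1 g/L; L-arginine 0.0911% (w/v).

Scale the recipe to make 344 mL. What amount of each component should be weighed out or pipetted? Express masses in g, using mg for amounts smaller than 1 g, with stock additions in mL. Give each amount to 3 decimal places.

Working volume: 344 mL = 0.344 L.
hydrochloric acid: dilute stock: 26 mM × 344 mL ÷ 3390 mM = 2.638 mL
lactose: 2.4 g per 100 mL × 344 mL ÷ 100 = 8.256 g
sodium pyruvate: 0.186% w/v = 1.86 g/L → 1.86 × 0.344 L = 0.63984 g = 639.840 mg
soluble starch: 15.1 g/L × 0.344 L = 5.194 g
L-arginine: 0.0911% w/v = 0.911 g/L → 0.911 × 0.344 L = 0.313384 g = 313.384 mg

hydrochloric acid 2.638 mL; lactose 8.256 g; sodium pyruvate 639.840 mg; soluble starch 5.194 g; L-arginine 313.384 mg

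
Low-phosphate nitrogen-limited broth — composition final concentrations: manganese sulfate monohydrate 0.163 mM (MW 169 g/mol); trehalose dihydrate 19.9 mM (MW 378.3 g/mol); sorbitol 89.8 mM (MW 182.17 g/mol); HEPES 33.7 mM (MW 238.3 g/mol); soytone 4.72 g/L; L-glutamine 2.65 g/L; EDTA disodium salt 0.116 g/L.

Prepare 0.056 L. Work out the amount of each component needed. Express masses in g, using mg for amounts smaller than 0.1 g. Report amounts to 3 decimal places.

Scale factor relative to 1 L: 0.056.
manganese sulfate monohydrate: 0.163 mmol/L × 169 mg/mmol × 0.056 L = 1.543 mg
trehalose dihydrate: 19.9 mmol/L × 378.3 g/mol × 0.056 L ÷ 1000 = 0.422 g
sorbitol: 89.8 mmol/L × 182.17 g/mol × 0.056 L ÷ 1000 = 0.916 g
HEPES: 33.7 mmol/L × 238.3 g/mol × 0.056 L ÷ 1000 = 0.450 g
soytone: 4.72 g/L × 0.056 L = 0.264 g
L-glutamine: 2.65 g/L × 0.056 L = 0.148 g
EDTA disodium salt: 0.116 g/L × 0.056 L = 0.006496 g = 6.496 mg

manganese sulfate monohydrate 1.543 mg; trehalose dihydrate 0.422 g; sorbitol 0.916 g; HEPES 0.450 g; soytone 0.264 g; L-glutamine 0.148 g; EDTA disodium salt 6.496 mg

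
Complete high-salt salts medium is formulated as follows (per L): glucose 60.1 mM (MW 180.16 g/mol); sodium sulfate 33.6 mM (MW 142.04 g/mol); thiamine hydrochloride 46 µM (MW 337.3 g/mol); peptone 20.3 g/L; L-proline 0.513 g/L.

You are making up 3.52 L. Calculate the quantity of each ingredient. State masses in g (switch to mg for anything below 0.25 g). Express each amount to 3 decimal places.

glucose 38.113 g; sodium sulfate 16.799 g; thiamine hydrochloride 54.616 mg; peptone 71.456 g; L-proline 1.806 g

Working volume: 3.52 L.
glucose: 60.1 mmol/L × 180.16 g/mol × 3.52 L ÷ 1000 = 38.113 g
sodium sulfate: 33.6 mmol/L × 142.04 g/mol × 3.52 L ÷ 1000 = 16.799 g
thiamine hydrochloride: 46 µmol/L × 337.3 g/mol × 3.52 L ÷ 1000 = 54.616 mg
peptone: 20.3 g/L × 3.52 L = 71.456 g
L-proline: 0.513 g/L × 3.52 L = 1.806 g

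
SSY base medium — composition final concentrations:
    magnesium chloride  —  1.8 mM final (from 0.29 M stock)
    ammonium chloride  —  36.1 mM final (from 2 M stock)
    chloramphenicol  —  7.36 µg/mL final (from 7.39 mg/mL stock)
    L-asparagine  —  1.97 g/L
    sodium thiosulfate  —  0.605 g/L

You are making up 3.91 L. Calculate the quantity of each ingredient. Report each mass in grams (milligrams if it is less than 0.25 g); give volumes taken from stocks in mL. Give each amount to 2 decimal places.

magnesium chloride 24.27 mL; ammonium chloride 70.58 mL; chloramphenicol 3.89 mL; L-asparagine 7.70 g; sodium thiosulfate 2.37 g

Working volume: 3.91 L.
magnesium chloride: dilute stock: 1.8 mM × 3910 mL ÷ 290 mM = 24.27 mL
ammonium chloride: V = C2·V2/C1 = 36.1 mM × 3910 mL ÷ 2000 mM = 70.58 mL
chloramphenicol: dilute stock: 7.36 µg/mL × 3910 mL ÷ 7390 µg/mL = 3.89 mL
L-asparagine: 1.97 g/L × 3.91 L = 7.70 g
sodium thiosulfate: 0.605 g/L × 3.91 L = 2.37 g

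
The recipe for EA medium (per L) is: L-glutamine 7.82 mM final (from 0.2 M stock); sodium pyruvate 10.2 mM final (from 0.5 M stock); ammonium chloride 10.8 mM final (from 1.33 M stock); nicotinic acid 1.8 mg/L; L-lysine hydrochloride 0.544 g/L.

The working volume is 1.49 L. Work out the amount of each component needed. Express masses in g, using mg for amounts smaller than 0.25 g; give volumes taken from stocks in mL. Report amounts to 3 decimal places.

Scale factor relative to 1 L: 1.49.
L-glutamine: dilute stock: 7.82 mM × 1490 mL ÷ 200 mM = 58.259 mL
sodium pyruvate: dilute stock: 10.2 mM × 1490 mL ÷ 500 mM = 30.396 mL
ammonium chloride: dilute stock: 10.8 mM × 1490 mL ÷ 1330 mM = 12.099 mL
nicotinic acid: 1.8 mg/L × 1.49 L = 2.682 mg
L-lysine hydrochloride: 0.544 g/L × 1.49 L = 0.811 g

L-glutamine 58.259 mL; sodium pyruvate 30.396 mL; ammonium chloride 12.099 mL; nicotinic acid 2.682 mg; L-lysine hydrochloride 0.811 g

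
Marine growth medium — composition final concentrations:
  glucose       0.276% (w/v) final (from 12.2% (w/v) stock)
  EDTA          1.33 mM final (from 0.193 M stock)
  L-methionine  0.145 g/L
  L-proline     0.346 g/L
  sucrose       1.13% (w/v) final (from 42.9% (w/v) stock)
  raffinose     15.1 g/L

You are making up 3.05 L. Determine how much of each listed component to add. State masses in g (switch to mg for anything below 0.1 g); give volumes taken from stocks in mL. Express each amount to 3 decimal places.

Scale factor relative to 1 L: 3.05.
glucose: C1V1 = C2V2 → 0.276% ÷ 12.2% × 3050 mL = 69.000 mL
EDTA: C1V1 = C2V2 → 1.33 mM × 3050 mL ÷ 193 mM = 21.018 mL
L-methionine: 0.145 g/L × 3.05 L = 0.442 g
L-proline: 0.346 g/L × 3.05 L = 1.055 g
sucrose: C1V1 = C2V2 → 1.13% ÷ 42.9% × 3050 mL = 80.338 mL
raffinose: 15.1 g/L × 3.05 L = 46.055 g

glucose 69.000 mL; EDTA 21.018 mL; L-methionine 0.442 g; L-proline 1.055 g; sucrose 80.338 mL; raffinose 46.055 g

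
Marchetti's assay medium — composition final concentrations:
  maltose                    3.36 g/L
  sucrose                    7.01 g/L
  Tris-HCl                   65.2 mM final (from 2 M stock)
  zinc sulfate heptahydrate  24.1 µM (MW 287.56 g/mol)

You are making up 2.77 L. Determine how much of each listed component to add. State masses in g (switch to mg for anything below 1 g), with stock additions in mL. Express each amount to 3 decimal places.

Working volume: 2.77 L.
maltose: 3.36 g/L × 2.77 L = 9.307 g
sucrose: 7.01 g/L × 2.77 L = 19.418 g
Tris-HCl: dilute stock: 65.2 mM × 2770 mL ÷ 2000 mM = 90.302 mL
zinc sulfate heptahydrate: 24.1 µmol/L × 287.56 g/mol × 2.77 L ÷ 1000 = 19.197 mg

maltose 9.307 g; sucrose 19.418 g; Tris-HCl 90.302 mL; zinc sulfate heptahydrate 19.197 mg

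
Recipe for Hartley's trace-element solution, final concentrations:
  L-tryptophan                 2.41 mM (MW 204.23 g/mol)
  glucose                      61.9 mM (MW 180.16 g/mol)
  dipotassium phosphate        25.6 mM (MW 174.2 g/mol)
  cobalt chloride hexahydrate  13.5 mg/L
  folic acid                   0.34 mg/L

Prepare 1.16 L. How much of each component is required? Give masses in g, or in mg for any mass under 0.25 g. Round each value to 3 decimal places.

Working volume: 1.16 L.
L-tryptophan: 2.41 mmol/L × 204.23 g/mol × 1.16 L ÷ 1000 = 0.571 g
glucose: 61.9 mmol/L × 180.16 g/mol × 1.16 L ÷ 1000 = 12.936 g
dipotassium phosphate: 25.6 mmol/L × 174.2 g/mol × 1.16 L ÷ 1000 = 5.173 g
cobalt chloride hexahydrate: 13.5 mg/L × 1.16 L = 15.660 mg
folic acid: 0.34 mg/L × 1.16 L = 0.394 mg

L-tryptophan 0.571 g; glucose 12.936 g; dipotassium phosphate 5.173 g; cobalt chloride hexahydrate 15.660 mg; folic acid 0.394 mg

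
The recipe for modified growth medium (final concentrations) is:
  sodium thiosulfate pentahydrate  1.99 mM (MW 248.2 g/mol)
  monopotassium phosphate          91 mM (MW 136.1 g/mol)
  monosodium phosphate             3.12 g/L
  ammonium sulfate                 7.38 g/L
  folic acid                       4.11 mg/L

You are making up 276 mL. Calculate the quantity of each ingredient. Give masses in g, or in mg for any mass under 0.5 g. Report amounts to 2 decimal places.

sodium thiosulfate pentahydrate 136.32 mg; monopotassium phosphate 3.42 g; monosodium phosphate 0.86 g; ammonium sulfate 2.04 g; folic acid 1.13 mg

Working volume: 276 mL = 0.276 L.
sodium thiosulfate pentahydrate: 1.99 mmol/L × 248.2 mg/mmol × 0.276 L = 136.32 mg
monopotassium phosphate: 91 mmol/L × 136.1 g/mol × 0.276 L ÷ 1000 = 3.42 g
monosodium phosphate: 3.12 g/L × 0.276 L = 0.86 g
ammonium sulfate: 7.38 g/L × 0.276 L = 2.04 g
folic acid: 4.11 mg/L × 0.276 L = 1.13 mg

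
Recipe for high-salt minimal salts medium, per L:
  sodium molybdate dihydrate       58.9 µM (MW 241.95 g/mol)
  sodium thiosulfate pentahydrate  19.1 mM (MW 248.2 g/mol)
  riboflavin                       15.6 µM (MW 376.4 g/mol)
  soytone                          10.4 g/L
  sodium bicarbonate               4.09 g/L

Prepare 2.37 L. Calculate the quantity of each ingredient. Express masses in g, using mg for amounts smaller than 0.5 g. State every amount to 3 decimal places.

sodium molybdate dihydrate 33.775 mg; sodium thiosulfate pentahydrate 11.235 g; riboflavin 13.916 mg; soytone 24.648 g; sodium bicarbonate 9.693 g

Scale factor relative to 1 L: 2.37.
sodium molybdate dihydrate: 58.9 µmol/L × 241.95 g/mol × 2.37 L ÷ 1000 = 33.775 mg
sodium thiosulfate pentahydrate: 19.1 mmol/L × 248.2 g/mol × 2.37 L ÷ 1000 = 11.235 g
riboflavin: 15.6 µmol/L × 376.4 g/mol × 2.37 L ÷ 1000 = 13.916 mg
soytone: 10.4 g/L × 2.37 L = 24.648 g
sodium bicarbonate: 4.09 g/L × 2.37 L = 9.693 g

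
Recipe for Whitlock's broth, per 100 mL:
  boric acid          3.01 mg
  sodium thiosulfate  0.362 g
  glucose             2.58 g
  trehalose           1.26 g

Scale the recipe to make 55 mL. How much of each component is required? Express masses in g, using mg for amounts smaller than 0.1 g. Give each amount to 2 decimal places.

Ratio of target to recipe volume: 55 / 100 = 0.55.
boric acid: 3.01 mg × (55 mL / 100 mL) = 1.66 mg
sodium thiosulfate: 0.362 g × (55 mL / 100 mL) = 0.20 g
glucose: 2.58 g × (55 mL / 100 mL) = 1.42 g
trehalose: 1.26 g × (55 mL / 100 mL) = 0.69 g

boric acid 1.66 mg; sodium thiosulfate 0.20 g; glucose 1.42 g; trehalose 0.69 g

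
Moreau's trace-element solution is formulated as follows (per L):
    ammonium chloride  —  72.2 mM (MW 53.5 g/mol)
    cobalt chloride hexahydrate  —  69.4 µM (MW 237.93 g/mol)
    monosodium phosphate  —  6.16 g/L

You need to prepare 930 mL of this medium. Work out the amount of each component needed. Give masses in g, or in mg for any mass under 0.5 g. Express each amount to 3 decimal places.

ammonium chloride 3.592 g; cobalt chloride hexahydrate 15.356 mg; monosodium phosphate 5.729 g

Working volume: 930 mL = 0.93 L.
ammonium chloride: 72.2 mmol/L × 53.5 g/mol × 0.93 L ÷ 1000 = 3.592 g
cobalt chloride hexahydrate: 69.4 µmol/L × 237.93 g/mol × 0.93 L ÷ 1000 = 15.356 mg
monosodium phosphate: 6.16 g/L × 0.93 L = 5.729 g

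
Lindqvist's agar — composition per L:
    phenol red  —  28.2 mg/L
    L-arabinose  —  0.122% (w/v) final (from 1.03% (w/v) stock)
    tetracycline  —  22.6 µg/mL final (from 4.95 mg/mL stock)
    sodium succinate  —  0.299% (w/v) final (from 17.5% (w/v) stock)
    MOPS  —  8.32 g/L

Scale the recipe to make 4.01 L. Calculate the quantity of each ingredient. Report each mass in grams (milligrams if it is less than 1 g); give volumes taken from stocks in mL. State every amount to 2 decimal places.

phenol red 113.08 mg; L-arabinose 474.97 mL; tetracycline 18.31 mL; sodium succinate 68.51 mL; MOPS 33.36 g

Working volume: 4.01 L.
phenol red: 28.2 mg/L × 4.01 L = 113.08 mg
L-arabinose: C1V1 = C2V2 → 0.122% ÷ 1.03% × 4010 mL = 474.97 mL
tetracycline: V = C2·V2/C1 = 22.6 µg/mL × 4010 mL ÷ 4950 µg/mL = 18.31 mL
sodium succinate: C1V1 = C2V2 → 0.299% ÷ 17.5% × 4010 mL = 68.51 mL
MOPS: 8.32 g/L × 4.01 L = 33.36 g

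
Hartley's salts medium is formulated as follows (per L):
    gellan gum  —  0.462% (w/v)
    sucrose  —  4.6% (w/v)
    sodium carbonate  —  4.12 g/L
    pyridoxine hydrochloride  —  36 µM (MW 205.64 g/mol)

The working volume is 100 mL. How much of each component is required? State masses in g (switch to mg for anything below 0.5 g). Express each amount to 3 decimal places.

Working volume: 100 mL = 0.1 L.
gellan gum: 0.462% w/v = 4.62 g/L → 4.62 × 0.1 L = 0.462 g = 462.000 mg
sucrose: 4.6% w/v = 46 g/L → 46 × 0.1 L = 4.600 g
sodium carbonate: 4.12 g/L × 0.1 L = 0.412 g = 412.000 mg
pyridoxine hydrochloride: 36 µmol/L × 205.64 g/mol × 0.1 L ÷ 1000 = 0.740 mg

gellan gum 462.000 mg; sucrose 4.600 g; sodium carbonate 412.000 mg; pyridoxine hydrochloride 0.740 mg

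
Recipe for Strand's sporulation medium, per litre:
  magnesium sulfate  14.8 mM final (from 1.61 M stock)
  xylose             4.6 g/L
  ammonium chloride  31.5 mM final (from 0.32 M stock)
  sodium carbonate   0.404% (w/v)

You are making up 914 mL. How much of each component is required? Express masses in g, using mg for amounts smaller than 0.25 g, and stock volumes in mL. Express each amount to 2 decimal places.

magnesium sulfate 8.40 mL; xylose 4.20 g; ammonium chloride 89.97 mL; sodium carbonate 3.69 g

Target volume = 914 mL = 0.914 L.
magnesium sulfate: dilute stock: 14.8 mM × 914 mL ÷ 1610 mM = 8.40 mL
xylose: 4.6 g/L × 0.914 L = 4.20 g
ammonium chloride: C1V1 = C2V2 → 31.5 mM × 914 mL ÷ 320 mM = 89.97 mL
sodium carbonate: 0.404 g per 100 mL × 914 mL ÷ 100 = 3.69 g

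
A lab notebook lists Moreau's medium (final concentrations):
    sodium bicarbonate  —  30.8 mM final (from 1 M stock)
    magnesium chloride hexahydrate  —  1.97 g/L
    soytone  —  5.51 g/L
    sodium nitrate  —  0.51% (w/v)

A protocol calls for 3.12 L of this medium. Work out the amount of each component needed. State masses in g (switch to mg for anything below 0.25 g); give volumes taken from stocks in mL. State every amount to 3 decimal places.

sodium bicarbonate 96.096 mL; magnesium chloride hexahydrate 6.146 g; soytone 17.191 g; sodium nitrate 15.912 g

Working volume: 3.12 L.
sodium bicarbonate: dilute stock: 30.8 mM × 3120 mL ÷ 1000 mM = 96.096 mL
magnesium chloride hexahydrate: 1.97 g/L × 3.12 L = 6.146 g
soytone: 5.51 g/L × 3.12 L = 17.191 g
sodium nitrate: 0.51 g per 100 mL × 3120 mL ÷ 100 = 15.912 g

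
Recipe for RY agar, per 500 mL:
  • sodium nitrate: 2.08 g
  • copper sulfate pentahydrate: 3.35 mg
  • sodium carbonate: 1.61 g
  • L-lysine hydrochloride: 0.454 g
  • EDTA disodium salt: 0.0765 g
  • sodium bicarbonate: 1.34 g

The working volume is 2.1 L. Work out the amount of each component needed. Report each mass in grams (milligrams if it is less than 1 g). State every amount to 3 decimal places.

sodium nitrate 8.736 g; copper sulfate pentahydrate 14.070 mg; sodium carbonate 6.762 g; L-lysine hydrochloride 1.907 g; EDTA disodium salt 321.300 mg; sodium bicarbonate 5.628 g

Ratio of target to recipe volume: 2100 / 500 = 4.2.
sodium nitrate: 2.08 g × (2100 mL / 500 mL) = 8.736 g
copper sulfate pentahydrate: 3.35 mg × (2100 mL / 500 mL) = 14.070 mg
sodium carbonate: 1.61 g × (2100 mL / 500 mL) = 6.762 g
L-lysine hydrochloride: 0.454 g × (2100 mL / 500 mL) = 1.907 g
EDTA disodium salt: 0.0765 g × (2100 mL / 500 mL) = 0.3213 g = 321.300 mg
sodium bicarbonate: 1.34 g × (2100 mL / 500 mL) = 5.628 g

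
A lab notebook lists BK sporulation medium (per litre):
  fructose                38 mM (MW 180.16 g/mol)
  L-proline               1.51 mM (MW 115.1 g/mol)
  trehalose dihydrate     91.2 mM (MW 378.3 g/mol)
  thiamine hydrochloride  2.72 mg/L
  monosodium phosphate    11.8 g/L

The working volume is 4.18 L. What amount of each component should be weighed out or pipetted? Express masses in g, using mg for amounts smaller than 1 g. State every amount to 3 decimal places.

Scale factor relative to 1 L: 4.18.
fructose: 38 mmol/L × 180.16 g/mol × 4.18 L ÷ 1000 = 28.617 g
L-proline: 1.51 mmol/L × 115.1 mg/mmol × 4.18 L = 726.488 mg
trehalose dihydrate: 91.2 mmol/L × 378.3 g/mol × 4.18 L ÷ 1000 = 144.214 g
thiamine hydrochloride: 2.72 mg/L × 4.18 L = 11.370 mg
monosodium phosphate: 11.8 g/L × 4.18 L = 49.324 g

fructose 28.617 g; L-proline 726.488 mg; trehalose dihydrate 144.214 g; thiamine hydrochloride 11.370 mg; monosodium phosphate 49.324 g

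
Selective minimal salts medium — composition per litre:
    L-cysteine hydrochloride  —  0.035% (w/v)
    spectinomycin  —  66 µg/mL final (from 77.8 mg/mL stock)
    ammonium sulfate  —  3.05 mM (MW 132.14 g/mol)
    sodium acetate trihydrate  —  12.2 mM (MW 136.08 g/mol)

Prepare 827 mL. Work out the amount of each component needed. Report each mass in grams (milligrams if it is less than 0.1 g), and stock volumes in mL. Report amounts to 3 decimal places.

L-cysteine hydrochloride 0.289 g; spectinomycin 0.702 mL; ammonium sulfate 0.333 g; sodium acetate trihydrate 1.373 g

Target volume = 827 mL = 0.827 L.
L-cysteine hydrochloride: 0.035% w/v = 0.35 g/L → 0.35 × 0.827 L = 0.289 g
spectinomycin: dilute stock: 66 µg/mL × 827 mL ÷ 77800 µg/mL = 0.702 mL
ammonium sulfate: 3.05 mmol/L × 132.14 g/mol × 0.827 L ÷ 1000 = 0.333 g
sodium acetate trihydrate: 12.2 mmol/L × 136.08 g/mol × 0.827 L ÷ 1000 = 1.373 g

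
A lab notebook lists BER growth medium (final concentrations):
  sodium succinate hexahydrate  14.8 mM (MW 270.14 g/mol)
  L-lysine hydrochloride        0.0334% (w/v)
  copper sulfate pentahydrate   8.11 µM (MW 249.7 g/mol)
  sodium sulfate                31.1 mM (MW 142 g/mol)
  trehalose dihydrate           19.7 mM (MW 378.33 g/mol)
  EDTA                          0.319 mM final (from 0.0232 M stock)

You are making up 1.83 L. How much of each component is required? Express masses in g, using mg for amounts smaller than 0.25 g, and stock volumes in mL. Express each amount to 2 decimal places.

Scale factor relative to 1 L: 1.83.
sodium succinate hexahydrate: 14.8 mmol/L × 270.14 g/mol × 1.83 L ÷ 1000 = 7.32 g
L-lysine hydrochloride: 0.0334% w/v = 0.334 g/L → 0.334 × 1.83 L = 0.61 g
copper sulfate pentahydrate: 8.11 µmol/L × 249.7 g/mol × 1.83 L ÷ 1000 = 3.71 mg
sodium sulfate: 31.1 mmol/L × 142 g/mol × 1.83 L ÷ 1000 = 8.08 g
trehalose dihydrate: 19.7 mmol/L × 378.33 g/mol × 1.83 L ÷ 1000 = 13.64 g
EDTA: V = C2·V2/C1 = 0.319 mM × 1830 mL ÷ 23.2 mM = 25.16 mL

sodium succinate hexahydrate 7.32 g; L-lysine hydrochloride 0.61 g; copper sulfate pentahydrate 3.71 mg; sodium sulfate 8.08 g; trehalose dihydrate 13.64 g; EDTA 25.16 mL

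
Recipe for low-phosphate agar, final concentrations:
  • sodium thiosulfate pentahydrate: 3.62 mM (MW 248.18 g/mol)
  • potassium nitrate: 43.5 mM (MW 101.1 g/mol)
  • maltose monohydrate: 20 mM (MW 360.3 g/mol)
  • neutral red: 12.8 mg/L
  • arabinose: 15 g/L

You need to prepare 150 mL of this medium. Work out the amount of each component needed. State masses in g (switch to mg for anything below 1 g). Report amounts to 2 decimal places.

Scale factor relative to 1 L: 0.15.
sodium thiosulfate pentahydrate: 3.62 mmol/L × 248.18 mg/mmol × 0.15 L = 134.76 mg
potassium nitrate: 43.5 mmol/L × 101.1 mg/mmol × 0.15 L = 659.68 mg
maltose monohydrate: 20 mmol/L × 360.3 g/mol × 0.15 L ÷ 1000 = 1.08 g
neutral red: 12.8 mg/L × 0.15 L = 1.92 mg
arabinose: 15 g/L × 0.15 L = 2.25 g

sodium thiosulfate pentahydrate 134.76 mg; potassium nitrate 659.68 mg; maltose monohydrate 1.08 g; neutral red 1.92 mg; arabinose 2.25 g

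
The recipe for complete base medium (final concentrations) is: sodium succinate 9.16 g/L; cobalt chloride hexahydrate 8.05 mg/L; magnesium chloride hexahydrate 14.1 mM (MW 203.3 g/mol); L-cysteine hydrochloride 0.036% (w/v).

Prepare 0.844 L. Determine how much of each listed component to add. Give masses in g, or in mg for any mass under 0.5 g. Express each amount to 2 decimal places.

sodium succinate 7.73 g; cobalt chloride hexahydrate 6.79 mg; magnesium chloride hexahydrate 2.42 g; L-cysteine hydrochloride 303.84 mg

Working volume: 0.844 L.
sodium succinate: 9.16 g/L × 0.844 L = 7.73 g
cobalt chloride hexahydrate: 8.05 mg/L × 0.844 L = 6.79 mg
magnesium chloride hexahydrate: 14.1 mmol/L × 203.3 g/mol × 0.844 L ÷ 1000 = 2.42 g
L-cysteine hydrochloride: 0.036% w/v = 0.36 g/L → 0.36 × 0.844 L = 0.30384 g = 303.84 mg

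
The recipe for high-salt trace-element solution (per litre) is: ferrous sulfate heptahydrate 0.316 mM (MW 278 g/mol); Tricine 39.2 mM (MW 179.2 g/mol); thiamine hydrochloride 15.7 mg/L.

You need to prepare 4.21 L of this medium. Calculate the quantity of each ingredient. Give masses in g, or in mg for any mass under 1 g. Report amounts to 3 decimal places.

ferrous sulfate heptahydrate 369.840 mg; Tricine 29.574 g; thiamine hydrochloride 66.097 mg

Scale factor relative to 1 L: 4.21.
ferrous sulfate heptahydrate: 0.316 mmol/L × 278 mg/mmol × 4.21 L = 369.840 mg
Tricine: 39.2 mmol/L × 179.2 g/mol × 4.21 L ÷ 1000 = 29.574 g
thiamine hydrochloride: 15.7 mg/L × 4.21 L = 66.097 mg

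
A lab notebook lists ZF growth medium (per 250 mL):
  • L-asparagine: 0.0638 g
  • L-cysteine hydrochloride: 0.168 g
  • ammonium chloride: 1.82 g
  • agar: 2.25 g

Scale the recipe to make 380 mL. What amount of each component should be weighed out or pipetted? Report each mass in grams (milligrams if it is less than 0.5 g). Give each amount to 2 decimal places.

L-asparagine 96.98 mg; L-cysteine hydrochloride 255.36 mg; ammonium chloride 2.77 g; agar 3.42 g

Scale factor = 380 mL / 250 mL = 1.52.
L-asparagine: 0.0638 g × (380 mL / 250 mL) = 0.096976 g = 96.98 mg
L-cysteine hydrochloride: 0.168 g × (380 mL / 250 mL) = 0.25536 g = 255.36 mg
ammonium chloride: 1.82 g × (380 mL / 250 mL) = 2.77 g
agar: 2.25 g × (380 mL / 250 mL) = 3.42 g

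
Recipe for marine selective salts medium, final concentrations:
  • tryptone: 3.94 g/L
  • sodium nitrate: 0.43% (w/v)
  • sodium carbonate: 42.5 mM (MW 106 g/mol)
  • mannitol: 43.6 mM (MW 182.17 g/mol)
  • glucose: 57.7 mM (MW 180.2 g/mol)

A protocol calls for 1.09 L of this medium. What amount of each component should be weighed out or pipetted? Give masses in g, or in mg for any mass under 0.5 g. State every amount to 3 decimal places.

tryptone 4.295 g; sodium nitrate 4.687 g; sodium carbonate 4.910 g; mannitol 8.657 g; glucose 11.333 g

Working volume: 1.09 L.
tryptone: 3.94 g/L × 1.09 L = 4.295 g
sodium nitrate: 0.43 g per 100 mL × 1090 mL ÷ 100 = 4.687 g
sodium carbonate: 42.5 mmol/L × 106 g/mol × 1.09 L ÷ 1000 = 4.910 g
mannitol: 43.6 mmol/L × 182.17 g/mol × 1.09 L ÷ 1000 = 8.657 g
glucose: 57.7 mmol/L × 180.2 g/mol × 1.09 L ÷ 1000 = 11.333 g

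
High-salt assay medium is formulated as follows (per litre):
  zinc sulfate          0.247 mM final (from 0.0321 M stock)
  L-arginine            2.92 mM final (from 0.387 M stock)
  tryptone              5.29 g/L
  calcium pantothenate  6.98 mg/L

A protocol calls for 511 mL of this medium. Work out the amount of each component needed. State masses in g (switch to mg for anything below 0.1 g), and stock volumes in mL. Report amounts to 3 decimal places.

Working volume: 511 mL = 0.511 L.
zinc sulfate: C1V1 = C2V2 → 0.247 mM × 511 mL ÷ 32.1 mM = 3.932 mL
L-arginine: dilute stock: 2.92 mM × 511 mL ÷ 387 mM = 3.856 mL
tryptone: 5.29 g/L × 0.511 L = 2.703 g
calcium pantothenate: 6.98 mg/L × 0.511 L = 3.567 mg

zinc sulfate 3.932 mL; L-arginine 3.856 mL; tryptone 2.703 g; calcium pantothenate 3.567 mg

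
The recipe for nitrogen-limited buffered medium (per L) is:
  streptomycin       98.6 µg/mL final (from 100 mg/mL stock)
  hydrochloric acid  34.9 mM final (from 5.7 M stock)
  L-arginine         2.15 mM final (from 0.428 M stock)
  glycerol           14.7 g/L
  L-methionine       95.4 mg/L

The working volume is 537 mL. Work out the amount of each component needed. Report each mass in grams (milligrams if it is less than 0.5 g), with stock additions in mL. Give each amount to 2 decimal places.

Scale factor relative to 1 L: 0.537.
streptomycin: V = C2·V2/C1 = 98.6 µg/mL × 537 mL ÷ 100000 µg/mL = 0.53 mL
hydrochloric acid: dilute stock: 34.9 mM × 537 mL ÷ 5700 mM = 3.29 mL
L-arginine: V = C2·V2/C1 = 2.15 mM × 537 mL ÷ 428 mM = 2.70 mL
glycerol: 14.7 g/L × 0.537 L = 7.89 g
L-methionine: 95.4 mg/L × 0.537 L = 51.23 mg

streptomycin 0.53 mL; hydrochloric acid 3.29 mL; L-arginine 2.70 mL; glycerol 7.89 g; L-methionine 51.23 mg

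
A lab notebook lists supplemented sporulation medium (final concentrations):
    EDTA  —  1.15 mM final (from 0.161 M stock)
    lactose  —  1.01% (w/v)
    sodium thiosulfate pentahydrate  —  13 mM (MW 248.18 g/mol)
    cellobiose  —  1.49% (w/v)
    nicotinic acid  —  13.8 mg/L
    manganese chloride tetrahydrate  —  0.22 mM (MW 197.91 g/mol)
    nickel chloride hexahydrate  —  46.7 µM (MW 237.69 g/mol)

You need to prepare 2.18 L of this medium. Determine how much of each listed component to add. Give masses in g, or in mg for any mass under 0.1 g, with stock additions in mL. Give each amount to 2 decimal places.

Scale factor relative to 1 L: 2.18.
EDTA: V = C2·V2/C1 = 1.15 mM × 2180 mL ÷ 161 mM = 15.57 mL
lactose: 1.01 g per 100 mL × 2180 mL ÷ 100 = 22.02 g
sodium thiosulfate pentahydrate: 13 mmol/L × 248.18 g/mol × 2.18 L ÷ 1000 = 7.03 g
cellobiose: 1.49 g per 100 mL × 2180 mL ÷ 100 = 32.48 g
nicotinic acid: 13.8 mg/L × 2.18 L = 30.08 mg
manganese chloride tetrahydrate: 0.22 mmol/L × 197.91 mg/mmol × 2.18 L = 94.92 mg
nickel chloride hexahydrate: 46.7 µmol/L × 237.69 g/mol × 2.18 L ÷ 1000 = 24.20 mg

EDTA 15.57 mL; lactose 22.02 g; sodium thiosulfate pentahydrate 7.03 g; cellobiose 32.48 g; nicotinic acid 30.08 mg; manganese chloride tetrahydrate 94.92 mg; nickel chloride hexahydrate 24.20 mg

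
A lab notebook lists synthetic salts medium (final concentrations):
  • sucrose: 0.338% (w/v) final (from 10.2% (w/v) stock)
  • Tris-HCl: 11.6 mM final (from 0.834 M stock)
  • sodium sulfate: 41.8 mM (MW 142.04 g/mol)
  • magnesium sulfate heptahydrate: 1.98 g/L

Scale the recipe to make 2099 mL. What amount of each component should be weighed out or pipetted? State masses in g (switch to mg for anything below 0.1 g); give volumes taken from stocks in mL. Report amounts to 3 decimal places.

sucrose 69.555 mL; Tris-HCl 29.195 mL; sodium sulfate 12.462 g; magnesium sulfate heptahydrate 4.156 g

Working volume: 2099 mL = 2.099 L.
sucrose: C1V1 = C2V2 → 0.338% ÷ 10.2% × 2099 mL = 69.555 mL
Tris-HCl: C1V1 = C2V2 → 11.6 mM × 2099 mL ÷ 834 mM = 29.195 mL
sodium sulfate: 41.8 mmol/L × 142.04 g/mol × 2.099 L ÷ 1000 = 12.462 g
magnesium sulfate heptahydrate: 1.98 g/L × 2.099 L = 4.156 g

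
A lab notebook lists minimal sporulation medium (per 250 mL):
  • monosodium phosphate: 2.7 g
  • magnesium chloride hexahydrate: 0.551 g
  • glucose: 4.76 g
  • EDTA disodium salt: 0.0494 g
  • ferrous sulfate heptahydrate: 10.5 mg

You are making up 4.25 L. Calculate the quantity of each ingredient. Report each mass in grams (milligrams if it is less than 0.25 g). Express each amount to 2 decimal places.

Scale factor = 4250 mL / 250 mL = 17.
monosodium phosphate: 2.7 g × (4250 mL / 250 mL) = 45.90 g
magnesium chloride hexahydrate: 0.551 g × (4250 mL / 250 mL) = 9.37 g
glucose: 4.76 g × (4250 mL / 250 mL) = 80.92 g
EDTA disodium salt: 0.0494 g × (4250 mL / 250 mL) = 0.84 g
ferrous sulfate heptahydrate: 10.5 mg × (4250 mL / 250 mL) = 178.50 mg

monosodium phosphate 45.90 g; magnesium chloride hexahydrate 9.37 g; glucose 80.92 g; EDTA disodium salt 0.84 g; ferrous sulfate heptahydrate 178.50 mg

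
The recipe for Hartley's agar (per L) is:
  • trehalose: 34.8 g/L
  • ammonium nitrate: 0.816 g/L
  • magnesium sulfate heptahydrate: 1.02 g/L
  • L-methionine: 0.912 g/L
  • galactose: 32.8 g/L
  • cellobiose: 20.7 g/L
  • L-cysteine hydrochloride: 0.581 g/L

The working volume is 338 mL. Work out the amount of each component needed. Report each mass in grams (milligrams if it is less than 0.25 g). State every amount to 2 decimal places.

Scale factor relative to 1 L: 0.338.
trehalose: 34.8 g/L × 0.338 L = 11.76 g
ammonium nitrate: 0.816 g/L × 0.338 L = 0.28 g
magnesium sulfate heptahydrate: 1.02 g/L × 0.338 L = 0.34 g
L-methionine: 0.912 g/L × 0.338 L = 0.31 g
galactose: 32.8 g/L × 0.338 L = 11.09 g
cellobiose: 20.7 g/L × 0.338 L = 7.00 g
L-cysteine hydrochloride: 0.581 g/L × 0.338 L = 0.196378 g = 196.38 mg

trehalose 11.76 g; ammonium nitrate 0.28 g; magnesium sulfate heptahydrate 0.34 g; L-methionine 0.31 g; galactose 11.09 g; cellobiose 7.00 g; L-cysteine hydrochloride 196.38 mg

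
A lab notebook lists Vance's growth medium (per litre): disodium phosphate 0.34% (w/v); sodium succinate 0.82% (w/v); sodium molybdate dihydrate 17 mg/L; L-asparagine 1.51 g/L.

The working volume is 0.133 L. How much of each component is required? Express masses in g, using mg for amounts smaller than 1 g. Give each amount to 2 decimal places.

Working volume: 0.133 L.
disodium phosphate: 0.34% w/v = 3.4 g/L → 3.4 × 0.133 L = 0.4522 g = 452.20 mg
sodium succinate: 0.82 g per 100 mL × 133 mL ÷ 100 = 1.09 g
sodium molybdate dihydrate: 17 mg/L × 0.133 L = 2.26 mg
L-asparagine: 1.51 g/L × 0.133 L = 0.20083 g = 200.83 mg

disodium phosphate 452.20 mg; sodium succinate 1.09 g; sodium molybdate dihydrate 2.26 mg; L-asparagine 200.83 mg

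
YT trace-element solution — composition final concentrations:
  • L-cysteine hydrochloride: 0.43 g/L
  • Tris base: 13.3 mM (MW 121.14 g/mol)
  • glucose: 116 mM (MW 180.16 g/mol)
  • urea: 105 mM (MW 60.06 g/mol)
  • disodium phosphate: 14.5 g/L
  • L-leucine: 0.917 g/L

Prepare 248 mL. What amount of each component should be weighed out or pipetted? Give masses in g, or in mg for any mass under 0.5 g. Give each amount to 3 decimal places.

L-cysteine hydrochloride 106.640 mg; Tris base 399.568 mg; glucose 5.183 g; urea 1.564 g; disodium phosphate 3.596 g; L-leucine 227.416 mg

Scale factor relative to 1 L: 0.248.
L-cysteine hydrochloride: 0.43 g/L × 0.248 L = 0.10664 g = 106.640 mg
Tris base: 13.3 mmol/L × 121.14 mg/mmol × 0.248 L = 399.568 mg
glucose: 116 mmol/L × 180.16 g/mol × 0.248 L ÷ 1000 = 5.183 g
urea: 105 mmol/L × 60.06 g/mol × 0.248 L ÷ 1000 = 1.564 g
disodium phosphate: 14.5 g/L × 0.248 L = 3.596 g
L-leucine: 0.917 g/L × 0.248 L = 0.227416 g = 227.416 mg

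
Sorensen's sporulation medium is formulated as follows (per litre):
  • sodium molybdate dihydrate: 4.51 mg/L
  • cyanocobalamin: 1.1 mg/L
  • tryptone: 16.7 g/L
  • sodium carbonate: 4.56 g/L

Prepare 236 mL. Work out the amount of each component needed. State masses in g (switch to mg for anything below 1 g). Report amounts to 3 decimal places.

sodium molybdate dihydrate 1.064 mg; cyanocobalamin 0.260 mg; tryptone 3.941 g; sodium carbonate 1.076 g

Scale factor relative to 1 L: 0.236.
sodium molybdate dihydrate: 4.51 mg/L × 0.236 L = 1.064 mg
cyanocobalamin: 1.1 mg/L × 0.236 L = 0.260 mg
tryptone: 16.7 g/L × 0.236 L = 3.941 g
sodium carbonate: 4.56 g/L × 0.236 L = 1.076 g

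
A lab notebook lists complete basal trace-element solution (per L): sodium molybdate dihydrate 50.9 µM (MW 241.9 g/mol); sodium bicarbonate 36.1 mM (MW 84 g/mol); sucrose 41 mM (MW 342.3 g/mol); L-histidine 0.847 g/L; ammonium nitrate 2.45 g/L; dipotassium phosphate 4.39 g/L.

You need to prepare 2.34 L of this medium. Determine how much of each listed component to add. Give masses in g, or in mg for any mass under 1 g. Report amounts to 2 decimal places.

Scale factor relative to 1 L: 2.34.
sodium molybdate dihydrate: 50.9 µmol/L × 241.9 g/mol × 2.34 L ÷ 1000 = 28.81 mg
sodium bicarbonate: 36.1 mmol/L × 84 g/mol × 2.34 L ÷ 1000 = 7.10 g
sucrose: 41 mmol/L × 342.3 g/mol × 2.34 L ÷ 1000 = 32.84 g
L-histidine: 0.847 g/L × 2.34 L = 1.98 g
ammonium nitrate: 2.45 g/L × 2.34 L = 5.73 g
dipotassium phosphate: 4.39 g/L × 2.34 L = 10.27 g

sodium molybdate dihydrate 28.81 mg; sodium bicarbonate 7.10 g; sucrose 32.84 g; L-histidine 1.98 g; ammonium nitrate 5.73 g; dipotassium phosphate 10.27 g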